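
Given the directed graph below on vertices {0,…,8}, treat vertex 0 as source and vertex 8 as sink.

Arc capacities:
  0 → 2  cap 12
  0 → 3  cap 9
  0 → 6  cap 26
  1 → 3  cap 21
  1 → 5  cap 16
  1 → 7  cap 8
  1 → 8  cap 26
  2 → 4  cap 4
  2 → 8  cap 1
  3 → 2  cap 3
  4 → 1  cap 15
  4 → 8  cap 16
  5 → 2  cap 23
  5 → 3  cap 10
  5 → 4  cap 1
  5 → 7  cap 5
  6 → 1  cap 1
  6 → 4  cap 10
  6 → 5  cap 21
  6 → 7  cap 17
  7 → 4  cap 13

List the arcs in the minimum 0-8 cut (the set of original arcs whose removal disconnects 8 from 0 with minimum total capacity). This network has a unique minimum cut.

augment #1: 0→2→8 push 1
augment #2: 0→2→4→8 push 4
augment #3: 0→6→1→8 push 1
augment #4: 0→6→4→8 push 10
augment #5: 0→6→5→4→8 push 1
augment #6: 0→6→7→4→8 push 1
augment #7: 0→6→7→4→1→8 push 12
max flow = 30; residual-reachable set from 0 gives S-side
cut edges (S→T): {(2,4), (2,8), (5,4), (6,1), (6,4), (7,4)} total cap 30

Min-cut arcs: {(2,4), (2,8), (5,4), (6,1), (6,4), (7,4)} (total capacity 30)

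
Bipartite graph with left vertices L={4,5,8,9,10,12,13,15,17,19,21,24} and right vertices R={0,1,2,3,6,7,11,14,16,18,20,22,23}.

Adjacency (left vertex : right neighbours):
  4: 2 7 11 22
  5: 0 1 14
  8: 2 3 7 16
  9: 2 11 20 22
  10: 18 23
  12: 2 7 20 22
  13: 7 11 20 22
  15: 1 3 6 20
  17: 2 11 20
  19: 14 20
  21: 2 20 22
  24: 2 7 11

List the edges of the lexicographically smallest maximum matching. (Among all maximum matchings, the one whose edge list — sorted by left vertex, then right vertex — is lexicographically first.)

Lex-smallest maximum matching: {(4,2), (5,0), (8,3), (9,11), (10,18), (12,7), (13,20), (15,1), (19,14), (21,22)}

|M| = 10 (so the lex-smallest maximum matching has 10 edges)
process left vertices in ascending order; for each, take the smallest-labelled available neighbour that still permits 10 edges overall, or leave it unmatched if none does
lex-smallest matching: {4-2, 5-0, 8-3, 9-11, 10-18, 12-7, 13-20, 15-1, 19-14, 21-22}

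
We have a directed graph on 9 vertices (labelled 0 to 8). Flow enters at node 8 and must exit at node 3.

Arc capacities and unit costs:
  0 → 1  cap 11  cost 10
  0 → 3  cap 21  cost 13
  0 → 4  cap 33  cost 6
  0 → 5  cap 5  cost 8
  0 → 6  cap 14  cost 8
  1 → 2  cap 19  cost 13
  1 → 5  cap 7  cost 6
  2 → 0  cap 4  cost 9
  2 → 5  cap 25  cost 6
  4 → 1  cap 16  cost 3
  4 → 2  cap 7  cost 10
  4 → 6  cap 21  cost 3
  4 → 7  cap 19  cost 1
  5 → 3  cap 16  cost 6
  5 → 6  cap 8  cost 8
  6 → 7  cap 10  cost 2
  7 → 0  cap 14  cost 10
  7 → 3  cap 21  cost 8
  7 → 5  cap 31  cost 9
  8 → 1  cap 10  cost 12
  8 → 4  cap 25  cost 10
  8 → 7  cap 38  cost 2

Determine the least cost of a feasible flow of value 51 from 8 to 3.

shortest-cost path #1: 8→7→3 push 21 @ unit cost 10 (adds 210)
shortest-cost path #2: 8→7→5→3 push 16 @ unit cost 17 (adds 272)
shortest-cost path #3: 8→7→0→3 push 1 @ unit cost 25 (adds 25)
shortest-cost path #4: 8→1→5→7→0→3 push 7 @ unit cost 32 (adds 224)
shortest-cost path #5: 8→4→7→0→3 push 6 @ unit cost 34 (adds 204)
total cost = 935

Minimum cost for 51 units: 935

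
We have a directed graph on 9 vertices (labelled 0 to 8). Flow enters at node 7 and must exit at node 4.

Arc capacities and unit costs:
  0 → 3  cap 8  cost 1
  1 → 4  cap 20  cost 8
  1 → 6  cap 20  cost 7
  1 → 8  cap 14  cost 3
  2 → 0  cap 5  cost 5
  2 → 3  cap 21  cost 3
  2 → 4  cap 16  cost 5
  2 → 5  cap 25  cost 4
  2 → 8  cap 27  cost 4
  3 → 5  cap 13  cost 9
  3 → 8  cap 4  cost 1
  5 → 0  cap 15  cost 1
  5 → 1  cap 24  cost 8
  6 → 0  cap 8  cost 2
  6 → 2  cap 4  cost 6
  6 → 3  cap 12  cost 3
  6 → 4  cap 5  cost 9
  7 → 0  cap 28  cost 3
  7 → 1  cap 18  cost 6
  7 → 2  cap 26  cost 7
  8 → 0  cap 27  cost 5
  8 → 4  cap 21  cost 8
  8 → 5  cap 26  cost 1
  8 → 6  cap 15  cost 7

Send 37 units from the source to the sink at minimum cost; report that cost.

Minimum cost for 37 units: 482

shortest-cost path #1: 7→2→4 push 16 @ unit cost 12 (adds 192)
shortest-cost path #2: 7→0→3→8→4 push 4 @ unit cost 13 (adds 52)
shortest-cost path #3: 7→1→4 push 17 @ unit cost 14 (adds 238)
total cost = 482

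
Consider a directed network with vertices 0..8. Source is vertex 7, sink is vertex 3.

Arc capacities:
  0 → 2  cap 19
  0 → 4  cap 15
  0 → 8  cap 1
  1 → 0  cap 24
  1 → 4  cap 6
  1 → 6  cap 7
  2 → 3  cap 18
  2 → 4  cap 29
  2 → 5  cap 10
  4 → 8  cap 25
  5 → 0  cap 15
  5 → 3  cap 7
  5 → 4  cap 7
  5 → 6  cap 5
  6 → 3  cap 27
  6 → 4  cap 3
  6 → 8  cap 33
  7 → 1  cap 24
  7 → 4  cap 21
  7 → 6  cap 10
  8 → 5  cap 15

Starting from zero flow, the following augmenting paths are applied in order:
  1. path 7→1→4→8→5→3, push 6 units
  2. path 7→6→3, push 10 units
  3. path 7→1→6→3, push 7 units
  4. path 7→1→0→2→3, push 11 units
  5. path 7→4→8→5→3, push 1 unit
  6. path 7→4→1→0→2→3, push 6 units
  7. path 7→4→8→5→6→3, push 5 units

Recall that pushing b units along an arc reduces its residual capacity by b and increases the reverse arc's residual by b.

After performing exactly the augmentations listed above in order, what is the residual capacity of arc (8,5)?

after path 1 (7→1→4→8→5→3, push 6): res(8,5)=9
after path 2 (7→6→3, push 10): res(8,5)=9
after path 3 (7→1→6→3, push 7): res(8,5)=9
after path 4 (7→1→0→2→3, push 11): res(8,5)=9
after path 5 (7→4→8→5→3, push 1): res(8,5)=8
after path 6 (7→4→1→0→2→3, push 6): res(8,5)=8
after path 7 (7→4→8→5→6→3, push 5): res(8,5)=3

Residual capacity of (8,5): 3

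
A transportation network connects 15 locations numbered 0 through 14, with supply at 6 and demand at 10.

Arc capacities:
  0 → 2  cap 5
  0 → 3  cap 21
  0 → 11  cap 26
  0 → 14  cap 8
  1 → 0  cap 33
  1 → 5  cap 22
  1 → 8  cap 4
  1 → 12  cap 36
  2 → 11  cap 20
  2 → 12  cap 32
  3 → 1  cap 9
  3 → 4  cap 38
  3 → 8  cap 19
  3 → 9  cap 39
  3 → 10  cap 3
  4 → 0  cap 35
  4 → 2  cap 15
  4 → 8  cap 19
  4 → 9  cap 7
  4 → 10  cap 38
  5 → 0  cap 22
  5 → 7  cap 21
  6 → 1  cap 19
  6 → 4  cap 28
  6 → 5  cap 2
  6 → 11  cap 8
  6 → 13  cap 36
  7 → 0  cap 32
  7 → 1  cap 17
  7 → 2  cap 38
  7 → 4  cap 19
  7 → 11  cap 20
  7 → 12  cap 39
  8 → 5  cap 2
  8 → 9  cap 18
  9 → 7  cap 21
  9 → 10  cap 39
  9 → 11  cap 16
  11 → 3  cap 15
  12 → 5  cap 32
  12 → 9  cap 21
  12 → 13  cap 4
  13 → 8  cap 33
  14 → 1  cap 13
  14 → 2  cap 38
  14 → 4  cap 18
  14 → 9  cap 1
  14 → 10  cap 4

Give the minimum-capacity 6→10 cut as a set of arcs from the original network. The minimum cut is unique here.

augment #1: 6→4→10 push 28
augment #2: 6→11→3→10 push 3
augment #3: 6→1→0→14→10 push 4
augment #4: 6→1→8→9→10 push 4
augment #5: 6→1→12→9→10 push 11
augment #6: 6→5→7→4→10 push 2
augment #7: 6→11→3→4→10 push 5
augment #8: 6→13→8→9→10 push 14
augment #9: 6→13→8→1→12→9→10 push 4
augment #10: 6→13→8→5→7→4→10 push 2
max flow = 77; residual-reachable set from 6 gives S-side
cut edges (S→T): {(6,1), (6,4), (6,5), (6,11), (8,5), (8,9)} total cap 77

Min-cut arcs: {(6,1), (6,4), (6,5), (6,11), (8,5), (8,9)} (total capacity 77)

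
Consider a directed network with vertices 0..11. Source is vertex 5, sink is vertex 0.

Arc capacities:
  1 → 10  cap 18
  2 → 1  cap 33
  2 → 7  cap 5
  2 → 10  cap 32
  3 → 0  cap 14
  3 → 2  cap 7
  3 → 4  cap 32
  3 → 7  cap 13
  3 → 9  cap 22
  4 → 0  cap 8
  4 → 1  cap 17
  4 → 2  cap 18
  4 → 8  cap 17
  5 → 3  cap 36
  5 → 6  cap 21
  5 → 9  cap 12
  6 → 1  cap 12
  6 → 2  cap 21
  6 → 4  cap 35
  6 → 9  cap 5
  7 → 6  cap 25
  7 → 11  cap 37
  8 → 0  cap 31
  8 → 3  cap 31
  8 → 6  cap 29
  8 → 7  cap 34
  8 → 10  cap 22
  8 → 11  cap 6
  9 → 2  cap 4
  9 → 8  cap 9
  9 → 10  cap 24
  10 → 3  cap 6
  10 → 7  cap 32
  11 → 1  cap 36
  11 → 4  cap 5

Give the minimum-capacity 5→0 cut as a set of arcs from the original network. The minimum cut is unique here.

augment #1: 5→3→0 push 14
augment #2: 5→3→4→0 push 8
augment #3: 5→9→8→0 push 9
augment #4: 5→3→4→8→0 push 14
augment #5: 5→6→4→8→0 push 3
max flow = 48; residual-reachable set from 5 gives S-side
cut edges (S→T): {(3,0), (4,0), (4,8), (9,8)} total cap 48

Min-cut arcs: {(3,0), (4,0), (4,8), (9,8)} (total capacity 48)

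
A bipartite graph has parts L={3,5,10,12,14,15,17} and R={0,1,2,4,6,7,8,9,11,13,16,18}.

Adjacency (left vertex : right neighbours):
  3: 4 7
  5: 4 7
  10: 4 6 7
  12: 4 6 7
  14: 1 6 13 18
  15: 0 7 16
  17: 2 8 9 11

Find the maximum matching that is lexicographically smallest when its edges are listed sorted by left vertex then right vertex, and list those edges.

Lex-smallest maximum matching: {(3,4), (5,7), (10,6), (14,1), (15,0), (17,2)}

|M| = 6 (so the lex-smallest maximum matching has 6 edges)
process left vertices in ascending order; for each, take the smallest-labelled available neighbour that still permits 6 edges overall, or leave it unmatched if none does
lex-smallest matching: {3-4, 5-7, 10-6, 14-1, 15-0, 17-2}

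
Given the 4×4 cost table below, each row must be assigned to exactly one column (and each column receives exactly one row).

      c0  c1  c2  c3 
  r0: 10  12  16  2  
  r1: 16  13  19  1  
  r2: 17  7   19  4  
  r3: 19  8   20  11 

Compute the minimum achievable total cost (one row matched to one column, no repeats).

Minimum assignment cost: 38

one of 2 optimal assignments: row0→col0 (cost 10), row1→col3 (cost 1), row2→col1 (cost 7), row3→col2 (cost 20)
total = 10 + 1 + 7 + 20 = 38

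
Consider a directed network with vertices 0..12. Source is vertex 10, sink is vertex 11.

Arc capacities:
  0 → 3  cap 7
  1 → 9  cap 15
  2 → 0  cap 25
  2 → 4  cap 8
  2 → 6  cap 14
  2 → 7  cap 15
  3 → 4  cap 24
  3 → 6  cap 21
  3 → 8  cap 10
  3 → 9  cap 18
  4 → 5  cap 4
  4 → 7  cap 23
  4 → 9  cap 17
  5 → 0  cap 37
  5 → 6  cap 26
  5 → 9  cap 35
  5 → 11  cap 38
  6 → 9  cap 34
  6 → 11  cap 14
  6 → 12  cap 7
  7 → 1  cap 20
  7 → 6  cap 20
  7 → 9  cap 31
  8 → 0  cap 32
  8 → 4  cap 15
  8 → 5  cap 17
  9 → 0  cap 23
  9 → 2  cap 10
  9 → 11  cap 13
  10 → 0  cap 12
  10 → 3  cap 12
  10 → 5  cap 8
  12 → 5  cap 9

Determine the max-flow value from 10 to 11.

augment #1: 10→5→11 bottleneck 8, total now 8
augment #2: 10→3→6→11 bottleneck 12, total now 20
augment #3: 10→0→3→6→11 bottleneck 2, total now 22
augment #4: 10→0→3→9→11 bottleneck 5, total now 27

Maximum flow value: 27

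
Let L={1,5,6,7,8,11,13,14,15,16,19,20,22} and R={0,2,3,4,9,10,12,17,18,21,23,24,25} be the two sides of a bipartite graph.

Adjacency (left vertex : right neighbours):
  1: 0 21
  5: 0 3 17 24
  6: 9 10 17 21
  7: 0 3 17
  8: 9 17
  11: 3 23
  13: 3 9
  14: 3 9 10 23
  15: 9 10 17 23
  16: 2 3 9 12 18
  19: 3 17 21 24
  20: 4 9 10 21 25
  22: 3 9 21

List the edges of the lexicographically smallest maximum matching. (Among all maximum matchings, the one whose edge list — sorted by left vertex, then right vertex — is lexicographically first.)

|M| = 10 (so the lex-smallest maximum matching has 10 edges)
process left vertices in ascending order; for each, take the smallest-labelled available neighbour that still permits 10 edges overall, or leave it unmatched if none does
lex-smallest matching: {1-0, 5-3, 6-9, 7-17, 11-23, 14-10, 16-2, 19-24, 20-4, 22-21}

Lex-smallest maximum matching: {(1,0), (5,3), (6,9), (7,17), (11,23), (14,10), (16,2), (19,24), (20,4), (22,21)}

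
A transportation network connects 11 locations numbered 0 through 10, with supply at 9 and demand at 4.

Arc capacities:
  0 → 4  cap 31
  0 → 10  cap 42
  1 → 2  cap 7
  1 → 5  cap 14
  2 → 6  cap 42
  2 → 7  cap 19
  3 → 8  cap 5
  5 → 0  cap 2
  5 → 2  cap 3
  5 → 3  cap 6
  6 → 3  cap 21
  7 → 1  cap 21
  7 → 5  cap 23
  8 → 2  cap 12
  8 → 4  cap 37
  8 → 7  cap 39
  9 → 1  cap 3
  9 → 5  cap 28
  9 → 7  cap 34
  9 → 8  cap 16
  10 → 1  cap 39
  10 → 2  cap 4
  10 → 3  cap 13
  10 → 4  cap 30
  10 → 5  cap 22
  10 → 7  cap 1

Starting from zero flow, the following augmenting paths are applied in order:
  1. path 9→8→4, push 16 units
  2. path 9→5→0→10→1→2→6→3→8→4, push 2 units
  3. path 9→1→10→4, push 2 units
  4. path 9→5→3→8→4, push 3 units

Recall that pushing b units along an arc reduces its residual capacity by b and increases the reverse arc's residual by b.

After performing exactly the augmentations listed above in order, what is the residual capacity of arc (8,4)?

after path 1 (9→8→4, push 16): res(8,4)=21
after path 2 (9→5→0→10→1→2→6→3→8→4, push 2): res(8,4)=19
after path 3 (9→1→10→4, push 2): res(8,4)=19
after path 4 (9→5→3→8→4, push 3): res(8,4)=16

Residual capacity of (8,4): 16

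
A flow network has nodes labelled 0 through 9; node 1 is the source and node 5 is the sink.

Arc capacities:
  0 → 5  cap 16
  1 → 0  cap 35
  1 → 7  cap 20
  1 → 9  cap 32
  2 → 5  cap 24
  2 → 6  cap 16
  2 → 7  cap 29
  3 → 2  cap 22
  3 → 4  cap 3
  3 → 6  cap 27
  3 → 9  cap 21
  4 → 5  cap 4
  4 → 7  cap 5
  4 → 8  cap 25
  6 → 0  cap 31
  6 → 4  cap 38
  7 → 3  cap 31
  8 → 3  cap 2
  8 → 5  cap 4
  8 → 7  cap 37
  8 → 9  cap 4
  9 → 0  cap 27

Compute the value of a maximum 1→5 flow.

Maximum flow value: 36

augment #1: 1→0→5 bottleneck 16, total now 16
augment #2: 1→7→3→2→5 bottleneck 20, total now 36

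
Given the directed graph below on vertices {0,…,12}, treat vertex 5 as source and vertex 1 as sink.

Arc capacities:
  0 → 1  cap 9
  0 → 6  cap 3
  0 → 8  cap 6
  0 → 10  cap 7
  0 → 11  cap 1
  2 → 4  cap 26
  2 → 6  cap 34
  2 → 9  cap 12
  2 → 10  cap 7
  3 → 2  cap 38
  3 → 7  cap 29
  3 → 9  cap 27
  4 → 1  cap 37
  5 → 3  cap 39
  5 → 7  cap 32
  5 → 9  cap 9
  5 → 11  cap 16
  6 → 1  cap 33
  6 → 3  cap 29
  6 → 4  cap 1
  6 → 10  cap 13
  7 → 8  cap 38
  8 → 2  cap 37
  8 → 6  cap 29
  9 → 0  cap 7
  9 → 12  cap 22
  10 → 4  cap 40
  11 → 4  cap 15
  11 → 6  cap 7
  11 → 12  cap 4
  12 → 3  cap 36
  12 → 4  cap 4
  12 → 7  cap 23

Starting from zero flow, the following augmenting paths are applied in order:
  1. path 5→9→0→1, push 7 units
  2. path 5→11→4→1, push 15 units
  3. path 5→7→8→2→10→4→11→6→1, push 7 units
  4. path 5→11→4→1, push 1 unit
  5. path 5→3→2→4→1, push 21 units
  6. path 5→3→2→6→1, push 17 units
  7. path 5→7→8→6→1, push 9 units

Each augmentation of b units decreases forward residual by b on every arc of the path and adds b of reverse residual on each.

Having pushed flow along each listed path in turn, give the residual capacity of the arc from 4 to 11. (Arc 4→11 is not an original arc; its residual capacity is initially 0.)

Residual capacity of (4,11): 9

after path 1 (5→9→0→1, push 7): res(4,11)=0
after path 2 (5→11→4→1, push 15): res(4,11)=15
after path 3 (5→7→8→2→10→4→11→6→1, push 7): res(4,11)=8
after path 4 (5→11→4→1, push 1): res(4,11)=9
after path 5 (5→3→2→4→1, push 21): res(4,11)=9
after path 6 (5→3→2→6→1, push 17): res(4,11)=9
after path 7 (5→7→8→6→1, push 9): res(4,11)=9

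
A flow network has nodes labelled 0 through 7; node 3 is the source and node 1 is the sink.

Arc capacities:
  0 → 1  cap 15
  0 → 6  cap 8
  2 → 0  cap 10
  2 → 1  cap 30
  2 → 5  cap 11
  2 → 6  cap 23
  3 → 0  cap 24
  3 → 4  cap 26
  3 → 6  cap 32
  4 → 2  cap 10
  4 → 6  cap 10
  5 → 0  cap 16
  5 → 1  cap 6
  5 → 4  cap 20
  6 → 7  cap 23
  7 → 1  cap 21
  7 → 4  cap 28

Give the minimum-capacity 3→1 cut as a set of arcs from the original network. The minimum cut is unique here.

augment #1: 3→0→1 push 15
augment #2: 3→4→2→1 push 10
augment #3: 3→6→7→1 push 21
max flow = 46; residual-reachable set from 3 gives S-side
cut edges (S→T): {(0,1), (4,2), (7,1)} total cap 46

Min-cut arcs: {(0,1), (4,2), (7,1)} (total capacity 46)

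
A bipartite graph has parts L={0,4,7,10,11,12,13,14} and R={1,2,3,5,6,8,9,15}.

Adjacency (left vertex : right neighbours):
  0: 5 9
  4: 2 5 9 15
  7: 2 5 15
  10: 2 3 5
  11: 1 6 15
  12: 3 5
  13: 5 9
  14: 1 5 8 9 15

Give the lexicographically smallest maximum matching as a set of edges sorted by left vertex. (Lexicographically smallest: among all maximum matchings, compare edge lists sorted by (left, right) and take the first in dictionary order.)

|M| = 7 (so the lex-smallest maximum matching has 7 edges)
process left vertices in ascending order; for each, take the smallest-labelled available neighbour that still permits 7 edges overall, or leave it unmatched if none does
lex-smallest matching: {0-5, 4-2, 7-15, 10-3, 11-1, 13-9, 14-8}

Lex-smallest maximum matching: {(0,5), (4,2), (7,15), (10,3), (11,1), (13,9), (14,8)}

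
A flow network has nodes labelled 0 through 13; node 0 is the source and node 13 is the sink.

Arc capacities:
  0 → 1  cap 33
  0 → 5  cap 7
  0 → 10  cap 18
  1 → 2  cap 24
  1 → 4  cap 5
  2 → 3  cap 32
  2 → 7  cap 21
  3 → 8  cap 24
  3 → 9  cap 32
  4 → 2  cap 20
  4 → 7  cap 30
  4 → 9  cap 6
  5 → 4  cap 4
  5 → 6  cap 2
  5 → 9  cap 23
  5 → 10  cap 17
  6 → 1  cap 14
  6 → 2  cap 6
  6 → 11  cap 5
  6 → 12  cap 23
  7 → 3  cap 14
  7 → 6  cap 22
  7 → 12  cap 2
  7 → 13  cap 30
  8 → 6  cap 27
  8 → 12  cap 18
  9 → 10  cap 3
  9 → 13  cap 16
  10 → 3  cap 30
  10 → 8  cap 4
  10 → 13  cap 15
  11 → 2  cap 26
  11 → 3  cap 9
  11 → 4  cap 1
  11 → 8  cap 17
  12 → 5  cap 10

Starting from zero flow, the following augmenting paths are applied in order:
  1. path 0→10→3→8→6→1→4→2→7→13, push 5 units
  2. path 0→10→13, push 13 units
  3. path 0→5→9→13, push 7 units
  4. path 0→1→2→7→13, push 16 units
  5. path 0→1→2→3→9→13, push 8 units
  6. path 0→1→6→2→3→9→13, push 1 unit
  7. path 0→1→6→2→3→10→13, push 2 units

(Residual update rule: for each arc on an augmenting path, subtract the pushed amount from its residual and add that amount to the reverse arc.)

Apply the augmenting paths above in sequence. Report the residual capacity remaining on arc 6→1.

Residual capacity of (6,1): 12

after path 1 (0→10→3→8→6→1→4→2→7→13, push 5): res(6,1)=9
after path 2 (0→10→13, push 13): res(6,1)=9
after path 3 (0→5→9→13, push 7): res(6,1)=9
after path 4 (0→1→2→7→13, push 16): res(6,1)=9
after path 5 (0→1→2→3→9→13, push 8): res(6,1)=9
after path 6 (0→1→6→2→3→9→13, push 1): res(6,1)=10
after path 7 (0→1→6→2→3→10→13, push 2): res(6,1)=12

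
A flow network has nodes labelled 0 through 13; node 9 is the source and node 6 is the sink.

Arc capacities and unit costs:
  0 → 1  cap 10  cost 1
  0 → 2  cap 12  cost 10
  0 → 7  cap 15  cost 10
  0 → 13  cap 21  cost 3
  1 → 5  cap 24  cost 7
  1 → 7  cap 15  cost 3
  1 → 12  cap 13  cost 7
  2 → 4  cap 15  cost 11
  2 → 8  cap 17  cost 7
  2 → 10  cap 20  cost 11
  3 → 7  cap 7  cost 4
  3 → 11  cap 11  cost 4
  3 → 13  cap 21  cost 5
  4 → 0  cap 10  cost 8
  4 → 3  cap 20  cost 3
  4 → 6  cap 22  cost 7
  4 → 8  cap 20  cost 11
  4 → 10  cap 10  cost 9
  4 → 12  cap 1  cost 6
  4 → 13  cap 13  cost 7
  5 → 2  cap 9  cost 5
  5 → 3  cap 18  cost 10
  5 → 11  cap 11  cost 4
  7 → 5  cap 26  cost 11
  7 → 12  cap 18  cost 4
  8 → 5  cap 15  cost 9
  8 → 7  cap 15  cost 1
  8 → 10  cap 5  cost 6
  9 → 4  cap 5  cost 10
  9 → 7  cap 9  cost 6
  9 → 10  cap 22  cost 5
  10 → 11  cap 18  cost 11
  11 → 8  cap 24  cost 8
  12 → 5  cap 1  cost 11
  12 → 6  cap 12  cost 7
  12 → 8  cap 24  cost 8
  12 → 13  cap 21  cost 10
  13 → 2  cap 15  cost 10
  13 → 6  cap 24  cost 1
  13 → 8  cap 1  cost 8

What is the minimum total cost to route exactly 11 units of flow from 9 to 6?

Minimum cost for 11 units: 187

shortest-cost path #1: 9→4→6 push 5 @ unit cost 17 (adds 85)
shortest-cost path #2: 9→7→12→6 push 6 @ unit cost 17 (adds 102)
total cost = 187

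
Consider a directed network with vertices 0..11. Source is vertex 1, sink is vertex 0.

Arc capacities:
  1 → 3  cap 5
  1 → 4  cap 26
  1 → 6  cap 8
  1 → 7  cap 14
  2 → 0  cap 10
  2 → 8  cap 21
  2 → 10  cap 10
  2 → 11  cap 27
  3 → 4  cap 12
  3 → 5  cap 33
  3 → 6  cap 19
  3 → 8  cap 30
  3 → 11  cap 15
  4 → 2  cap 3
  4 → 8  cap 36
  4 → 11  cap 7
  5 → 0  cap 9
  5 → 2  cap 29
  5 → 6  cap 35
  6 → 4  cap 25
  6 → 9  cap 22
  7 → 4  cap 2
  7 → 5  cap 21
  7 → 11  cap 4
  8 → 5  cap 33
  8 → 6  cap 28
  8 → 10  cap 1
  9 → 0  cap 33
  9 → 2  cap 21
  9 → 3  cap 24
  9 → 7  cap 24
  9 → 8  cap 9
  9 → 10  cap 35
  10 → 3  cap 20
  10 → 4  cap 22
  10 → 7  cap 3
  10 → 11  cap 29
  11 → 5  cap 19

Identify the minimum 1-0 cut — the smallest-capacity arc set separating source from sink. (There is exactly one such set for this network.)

Min-cut arcs: {(2,0), (5,0), (6,9)} (total capacity 41)

augment #1: 1→3→5→0 push 5
augment #2: 1→4→2→0 push 3
augment #3: 1→6→9→0 push 8
augment #4: 1→7→5→0 push 4
augment #5: 1→7→5→2→0 push 7
augment #6: 1→4→8→6→9→0 push 14
max flow = 41; residual-reachable set from 1 gives S-side
cut edges (S→T): {(2,0), (5,0), (6,9)} total cap 41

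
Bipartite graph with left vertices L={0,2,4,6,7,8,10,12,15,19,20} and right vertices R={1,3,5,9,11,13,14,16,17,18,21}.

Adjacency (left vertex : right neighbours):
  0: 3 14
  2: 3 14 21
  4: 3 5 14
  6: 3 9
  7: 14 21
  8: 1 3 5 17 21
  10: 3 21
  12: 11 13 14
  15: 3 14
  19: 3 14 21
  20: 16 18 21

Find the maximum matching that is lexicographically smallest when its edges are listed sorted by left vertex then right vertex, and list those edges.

Lex-smallest maximum matching: {(0,3), (2,14), (4,5), (6,9), (7,21), (8,1), (12,11), (20,16)}

|M| = 8 (so the lex-smallest maximum matching has 8 edges)
process left vertices in ascending order; for each, take the smallest-labelled available neighbour that still permits 8 edges overall, or leave it unmatched if none does
lex-smallest matching: {0-3, 2-14, 4-5, 6-9, 7-21, 8-1, 12-11, 20-16}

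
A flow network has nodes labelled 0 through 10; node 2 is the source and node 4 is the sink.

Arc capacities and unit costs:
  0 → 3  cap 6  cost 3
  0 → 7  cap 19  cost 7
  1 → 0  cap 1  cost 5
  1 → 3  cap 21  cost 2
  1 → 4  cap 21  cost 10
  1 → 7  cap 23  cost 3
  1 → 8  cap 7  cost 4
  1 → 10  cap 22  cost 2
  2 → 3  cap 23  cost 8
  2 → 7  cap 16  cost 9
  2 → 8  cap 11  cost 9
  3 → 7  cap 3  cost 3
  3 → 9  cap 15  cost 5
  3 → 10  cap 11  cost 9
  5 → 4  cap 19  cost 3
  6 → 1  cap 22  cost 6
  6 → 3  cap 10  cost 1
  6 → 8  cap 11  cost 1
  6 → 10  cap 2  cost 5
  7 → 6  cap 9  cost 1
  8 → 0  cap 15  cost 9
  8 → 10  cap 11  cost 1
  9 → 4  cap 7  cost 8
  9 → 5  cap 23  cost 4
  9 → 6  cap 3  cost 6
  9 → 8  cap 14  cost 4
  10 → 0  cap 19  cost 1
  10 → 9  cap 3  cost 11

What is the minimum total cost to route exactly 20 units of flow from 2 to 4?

Minimum cost for 20 units: 430

shortest-cost path #1: 2→3→9→5→4 push 15 @ unit cost 20 (adds 300)
shortest-cost path #2: 2→7→6→1→4 push 5 @ unit cost 26 (adds 130)
total cost = 430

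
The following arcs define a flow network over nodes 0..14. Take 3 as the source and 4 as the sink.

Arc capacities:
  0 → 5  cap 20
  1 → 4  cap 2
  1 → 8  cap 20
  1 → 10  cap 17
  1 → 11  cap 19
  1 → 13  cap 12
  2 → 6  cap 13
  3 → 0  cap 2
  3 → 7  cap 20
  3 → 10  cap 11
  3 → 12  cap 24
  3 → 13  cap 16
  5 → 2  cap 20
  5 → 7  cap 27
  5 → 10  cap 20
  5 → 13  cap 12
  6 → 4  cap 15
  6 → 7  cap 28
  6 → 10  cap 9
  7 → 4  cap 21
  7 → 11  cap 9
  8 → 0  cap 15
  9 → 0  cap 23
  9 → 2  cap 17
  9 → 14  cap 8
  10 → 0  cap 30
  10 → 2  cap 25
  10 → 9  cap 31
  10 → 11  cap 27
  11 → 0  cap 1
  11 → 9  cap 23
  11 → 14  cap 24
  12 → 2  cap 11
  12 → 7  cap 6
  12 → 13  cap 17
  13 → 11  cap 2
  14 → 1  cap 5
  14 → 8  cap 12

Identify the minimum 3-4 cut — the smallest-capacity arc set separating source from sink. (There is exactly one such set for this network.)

Min-cut arcs: {(1,4), (2,6), (7,4)} (total capacity 36)

augment #1: 3→7→4 push 20
augment #2: 3→12→7→4 push 1
augment #3: 3→10→2→6→4 push 11
augment #4: 3→12→2→6→4 push 2
augment #5: 3→13→11→14→1→4 push 2
max flow = 36; residual-reachable set from 3 gives S-side
cut edges (S→T): {(1,4), (2,6), (7,4)} total cap 36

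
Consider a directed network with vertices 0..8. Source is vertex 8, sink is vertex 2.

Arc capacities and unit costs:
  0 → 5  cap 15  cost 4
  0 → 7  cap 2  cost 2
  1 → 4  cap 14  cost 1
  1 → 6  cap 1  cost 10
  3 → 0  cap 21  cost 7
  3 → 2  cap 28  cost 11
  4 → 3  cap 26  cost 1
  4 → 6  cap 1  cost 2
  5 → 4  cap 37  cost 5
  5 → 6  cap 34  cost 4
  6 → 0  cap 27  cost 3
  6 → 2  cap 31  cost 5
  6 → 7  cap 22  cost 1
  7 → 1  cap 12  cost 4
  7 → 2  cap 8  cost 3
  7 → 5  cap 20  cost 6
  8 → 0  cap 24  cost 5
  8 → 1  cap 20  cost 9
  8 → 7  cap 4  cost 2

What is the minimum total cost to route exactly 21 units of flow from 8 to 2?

Minimum cost for 21 units: 307

shortest-cost path #1: 8→7→2 push 4 @ unit cost 5 (adds 20)
shortest-cost path #2: 8→0→7→2 push 2 @ unit cost 10 (adds 20)
shortest-cost path #3: 8→1→4→6→7→2 push 1 @ unit cost 16 (adds 16)
shortest-cost path #4: 8→0→5→6→7→2 push 1 @ unit cost 17 (adds 17)
shortest-cost path #5: 8→0→5→6→2 push 13 @ unit cost 18 (adds 234)
total cost = 307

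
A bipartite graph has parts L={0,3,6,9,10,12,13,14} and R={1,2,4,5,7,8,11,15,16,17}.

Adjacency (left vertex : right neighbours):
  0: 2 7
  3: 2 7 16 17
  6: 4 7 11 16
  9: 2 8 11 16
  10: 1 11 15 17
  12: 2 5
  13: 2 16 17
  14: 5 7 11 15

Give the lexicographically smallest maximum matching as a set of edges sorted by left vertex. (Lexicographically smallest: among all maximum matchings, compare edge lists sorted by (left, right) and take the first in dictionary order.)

|M| = 8 (so the lex-smallest maximum matching has 8 edges)
process left vertices in ascending order; for each, take the smallest-labelled available neighbour that still permits 8 edges overall, or leave it unmatched if none does
lex-smallest matching: {0-2, 3-7, 6-4, 9-8, 10-1, 12-5, 13-16, 14-11}

Lex-smallest maximum matching: {(0,2), (3,7), (6,4), (9,8), (10,1), (12,5), (13,16), (14,11)}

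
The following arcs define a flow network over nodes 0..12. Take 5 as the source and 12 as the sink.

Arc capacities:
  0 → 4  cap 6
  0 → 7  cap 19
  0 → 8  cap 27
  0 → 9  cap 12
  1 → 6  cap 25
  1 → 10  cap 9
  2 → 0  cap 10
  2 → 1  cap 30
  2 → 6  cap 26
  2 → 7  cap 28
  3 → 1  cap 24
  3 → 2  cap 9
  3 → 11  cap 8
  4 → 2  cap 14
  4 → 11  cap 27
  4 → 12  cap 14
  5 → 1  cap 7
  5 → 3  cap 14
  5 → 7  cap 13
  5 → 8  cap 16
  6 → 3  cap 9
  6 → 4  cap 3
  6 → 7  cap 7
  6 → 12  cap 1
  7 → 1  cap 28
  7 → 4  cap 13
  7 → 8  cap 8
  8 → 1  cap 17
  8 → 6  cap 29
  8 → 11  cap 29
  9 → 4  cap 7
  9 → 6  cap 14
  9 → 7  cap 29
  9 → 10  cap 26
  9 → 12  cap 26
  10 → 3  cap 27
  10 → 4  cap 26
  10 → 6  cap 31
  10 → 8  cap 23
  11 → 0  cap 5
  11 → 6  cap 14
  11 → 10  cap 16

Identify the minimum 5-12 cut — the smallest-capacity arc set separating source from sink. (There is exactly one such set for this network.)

augment #1: 5→1→6→12 push 1
augment #2: 5→7→4→12 push 13
augment #3: 5→1→6→4→12 push 1
augment #4: 5→3→2→0→9→12 push 9
augment #5: 5→3→11→0→9→12 push 3
max flow = 27; residual-reachable set from 5 gives S-side
cut edges (S→T): {(0,9), (4,12), (6,12)} total cap 27

Min-cut arcs: {(0,9), (4,12), (6,12)} (total capacity 27)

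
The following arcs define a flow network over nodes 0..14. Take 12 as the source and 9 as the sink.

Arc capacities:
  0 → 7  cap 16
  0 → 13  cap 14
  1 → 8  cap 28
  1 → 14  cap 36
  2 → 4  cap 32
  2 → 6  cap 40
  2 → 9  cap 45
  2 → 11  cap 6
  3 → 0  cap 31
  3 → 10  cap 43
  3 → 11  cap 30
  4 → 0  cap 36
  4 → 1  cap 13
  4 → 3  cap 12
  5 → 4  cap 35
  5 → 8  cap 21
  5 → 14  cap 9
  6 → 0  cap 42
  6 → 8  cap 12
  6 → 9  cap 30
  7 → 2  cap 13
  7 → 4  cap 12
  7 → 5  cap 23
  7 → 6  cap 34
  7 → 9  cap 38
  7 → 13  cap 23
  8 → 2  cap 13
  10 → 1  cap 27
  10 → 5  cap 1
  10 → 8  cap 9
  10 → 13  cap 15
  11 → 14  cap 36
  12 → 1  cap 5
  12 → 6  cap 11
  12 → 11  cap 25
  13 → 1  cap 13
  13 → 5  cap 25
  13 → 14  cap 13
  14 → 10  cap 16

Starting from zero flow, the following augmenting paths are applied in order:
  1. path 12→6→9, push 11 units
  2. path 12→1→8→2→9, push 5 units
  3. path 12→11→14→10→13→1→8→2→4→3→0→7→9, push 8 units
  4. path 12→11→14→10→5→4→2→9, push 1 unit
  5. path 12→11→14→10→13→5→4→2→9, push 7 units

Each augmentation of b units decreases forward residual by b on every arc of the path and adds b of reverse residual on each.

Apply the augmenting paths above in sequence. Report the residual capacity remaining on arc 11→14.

Residual capacity of (11,14): 20

after path 1 (12→6→9, push 11): res(11,14)=36
after path 2 (12→1→8→2→9, push 5): res(11,14)=36
after path 3 (12→11→14→10→13→1→8→2→4→3→0→7→9, push 8): res(11,14)=28
after path 4 (12→11→14→10→5→4→2→9, push 1): res(11,14)=27
after path 5 (12→11→14→10→13→5→4→2→9, push 7): res(11,14)=20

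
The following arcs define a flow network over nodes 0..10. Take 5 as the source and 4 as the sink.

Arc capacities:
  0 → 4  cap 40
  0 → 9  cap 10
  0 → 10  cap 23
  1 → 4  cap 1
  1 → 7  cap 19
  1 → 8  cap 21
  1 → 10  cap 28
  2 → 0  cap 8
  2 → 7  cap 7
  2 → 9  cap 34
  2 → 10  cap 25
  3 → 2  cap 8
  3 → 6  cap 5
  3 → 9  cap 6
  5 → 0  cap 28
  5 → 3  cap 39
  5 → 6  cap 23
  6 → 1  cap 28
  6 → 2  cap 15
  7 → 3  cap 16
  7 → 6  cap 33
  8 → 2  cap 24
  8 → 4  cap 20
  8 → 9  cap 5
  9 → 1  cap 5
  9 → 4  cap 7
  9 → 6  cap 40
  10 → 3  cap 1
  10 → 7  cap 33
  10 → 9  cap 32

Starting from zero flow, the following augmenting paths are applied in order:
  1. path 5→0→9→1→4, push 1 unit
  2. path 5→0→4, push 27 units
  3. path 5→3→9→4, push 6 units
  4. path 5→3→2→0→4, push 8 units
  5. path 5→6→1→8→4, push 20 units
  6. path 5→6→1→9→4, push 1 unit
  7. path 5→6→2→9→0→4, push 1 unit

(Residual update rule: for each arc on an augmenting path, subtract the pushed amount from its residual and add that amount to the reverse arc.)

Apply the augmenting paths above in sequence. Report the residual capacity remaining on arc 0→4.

after path 1 (5→0→9→1→4, push 1): res(0,4)=40
after path 2 (5→0→4, push 27): res(0,4)=13
after path 3 (5→3→9→4, push 6): res(0,4)=13
after path 4 (5→3→2→0→4, push 8): res(0,4)=5
after path 5 (5→6→1→8→4, push 20): res(0,4)=5
after path 6 (5→6→1→9→4, push 1): res(0,4)=5
after path 7 (5→6→2→9→0→4, push 1): res(0,4)=4

Residual capacity of (0,4): 4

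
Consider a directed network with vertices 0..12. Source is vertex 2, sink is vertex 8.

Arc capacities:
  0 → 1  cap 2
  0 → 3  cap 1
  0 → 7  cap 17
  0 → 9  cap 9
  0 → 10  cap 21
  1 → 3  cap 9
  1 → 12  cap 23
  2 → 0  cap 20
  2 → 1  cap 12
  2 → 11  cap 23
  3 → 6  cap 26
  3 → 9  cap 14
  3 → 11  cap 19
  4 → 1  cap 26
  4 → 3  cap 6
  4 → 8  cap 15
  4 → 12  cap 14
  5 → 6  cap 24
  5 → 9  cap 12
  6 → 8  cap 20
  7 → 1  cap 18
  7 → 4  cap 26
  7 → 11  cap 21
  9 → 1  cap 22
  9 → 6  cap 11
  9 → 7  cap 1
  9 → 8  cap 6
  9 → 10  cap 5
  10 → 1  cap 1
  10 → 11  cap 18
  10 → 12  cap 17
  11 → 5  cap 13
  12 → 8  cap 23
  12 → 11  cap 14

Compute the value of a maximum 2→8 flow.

augment #1: 2→0→9→8 bottleneck 6, total now 6
augment #2: 2→1→12→8 bottleneck 12, total now 18
augment #3: 2→0→1→12→8 bottleneck 2, total now 20
augment #4: 2→0→3→6→8 bottleneck 1, total now 21
augment #5: 2→0→7→4→8 bottleneck 11, total now 32
augment #6: 2→11→5→6→8 bottleneck 13, total now 45

Maximum flow value: 45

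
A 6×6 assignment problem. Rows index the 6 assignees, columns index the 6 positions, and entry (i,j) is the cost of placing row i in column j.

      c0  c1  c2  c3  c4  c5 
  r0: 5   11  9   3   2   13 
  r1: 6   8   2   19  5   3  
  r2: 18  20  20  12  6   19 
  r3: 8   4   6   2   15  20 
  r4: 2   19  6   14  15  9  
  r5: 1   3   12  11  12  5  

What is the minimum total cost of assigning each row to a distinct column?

Minimum assignment cost: 22

optimal assignment: row0→col3 (cost 3), row1→col2 (cost 2), row2→col4 (cost 6), row3→col1 (cost 4), row4→col0 (cost 2), row5→col5 (cost 5)
total = 3 + 2 + 6 + 4 + 2 + 5 = 22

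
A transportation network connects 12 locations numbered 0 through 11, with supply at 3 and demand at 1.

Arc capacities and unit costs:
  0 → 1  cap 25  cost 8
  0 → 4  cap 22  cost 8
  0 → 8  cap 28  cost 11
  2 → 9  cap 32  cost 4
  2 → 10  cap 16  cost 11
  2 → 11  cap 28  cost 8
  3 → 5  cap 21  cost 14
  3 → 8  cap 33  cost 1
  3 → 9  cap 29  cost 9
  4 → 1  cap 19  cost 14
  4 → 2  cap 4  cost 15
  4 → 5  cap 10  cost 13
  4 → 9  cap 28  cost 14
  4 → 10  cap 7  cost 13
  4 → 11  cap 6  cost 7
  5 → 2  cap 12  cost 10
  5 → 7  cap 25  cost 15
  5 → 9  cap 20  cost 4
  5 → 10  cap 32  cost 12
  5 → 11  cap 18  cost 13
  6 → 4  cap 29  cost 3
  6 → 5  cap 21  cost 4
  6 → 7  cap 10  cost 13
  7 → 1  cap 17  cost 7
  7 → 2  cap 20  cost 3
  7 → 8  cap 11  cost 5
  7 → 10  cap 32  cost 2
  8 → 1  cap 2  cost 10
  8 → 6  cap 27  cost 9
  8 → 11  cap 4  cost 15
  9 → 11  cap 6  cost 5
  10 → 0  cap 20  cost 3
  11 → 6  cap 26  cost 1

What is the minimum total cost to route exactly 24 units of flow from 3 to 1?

Minimum cost for 24 units: 625

shortest-cost path #1: 3→8→1 push 2 @ unit cost 11 (adds 22)
shortest-cost path #2: 3→8→6→4→1 push 19 @ unit cost 27 (adds 513)
shortest-cost path #3: 3→8→6→7→1 push 3 @ unit cost 30 (adds 90)
total cost = 625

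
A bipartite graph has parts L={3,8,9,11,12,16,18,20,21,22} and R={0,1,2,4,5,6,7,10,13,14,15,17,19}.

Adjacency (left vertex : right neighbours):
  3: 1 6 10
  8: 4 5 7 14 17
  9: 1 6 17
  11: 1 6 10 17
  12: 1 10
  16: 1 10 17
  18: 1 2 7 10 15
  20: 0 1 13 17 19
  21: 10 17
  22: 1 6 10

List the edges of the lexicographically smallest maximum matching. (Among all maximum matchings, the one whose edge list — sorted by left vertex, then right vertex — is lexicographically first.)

Lex-smallest maximum matching: {(3,1), (8,4), (9,6), (11,10), (16,17), (18,2), (20,0)}

|M| = 7 (so the lex-smallest maximum matching has 7 edges)
process left vertices in ascending order; for each, take the smallest-labelled available neighbour that still permits 7 edges overall, or leave it unmatched if none does
lex-smallest matching: {3-1, 8-4, 9-6, 11-10, 16-17, 18-2, 20-0}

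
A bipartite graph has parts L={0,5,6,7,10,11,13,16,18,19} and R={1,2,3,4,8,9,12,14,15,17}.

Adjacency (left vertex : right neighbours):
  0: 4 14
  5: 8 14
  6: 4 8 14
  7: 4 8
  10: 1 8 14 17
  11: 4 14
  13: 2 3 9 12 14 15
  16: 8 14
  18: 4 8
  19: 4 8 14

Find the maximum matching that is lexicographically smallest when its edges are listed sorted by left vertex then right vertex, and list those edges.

|M| = 5 (so the lex-smallest maximum matching has 5 edges)
process left vertices in ascending order; for each, take the smallest-labelled available neighbour that still permits 5 edges overall, or leave it unmatched if none does
lex-smallest matching: {0-4, 5-8, 6-14, 10-1, 13-2}

Lex-smallest maximum matching: {(0,4), (5,8), (6,14), (10,1), (13,2)}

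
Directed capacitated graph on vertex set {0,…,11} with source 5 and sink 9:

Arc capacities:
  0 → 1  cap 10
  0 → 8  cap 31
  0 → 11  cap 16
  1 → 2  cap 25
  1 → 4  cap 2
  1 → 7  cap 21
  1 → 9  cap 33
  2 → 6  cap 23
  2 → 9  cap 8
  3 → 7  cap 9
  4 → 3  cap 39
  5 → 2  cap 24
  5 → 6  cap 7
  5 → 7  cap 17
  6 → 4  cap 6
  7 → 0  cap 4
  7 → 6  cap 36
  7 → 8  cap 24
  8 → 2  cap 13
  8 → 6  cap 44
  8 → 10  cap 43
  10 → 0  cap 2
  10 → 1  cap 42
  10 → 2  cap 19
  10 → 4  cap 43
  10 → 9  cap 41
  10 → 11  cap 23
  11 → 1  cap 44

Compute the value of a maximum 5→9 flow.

augment #1: 5→2→9 bottleneck 8, total now 8
augment #2: 5→7→0→1→9 bottleneck 4, total now 12
augment #3: 5→7→8→10→9 bottleneck 13, total now 25
augment #4: 5→6→4→3→7→8→10→9 bottleneck 6, total now 31

Maximum flow value: 31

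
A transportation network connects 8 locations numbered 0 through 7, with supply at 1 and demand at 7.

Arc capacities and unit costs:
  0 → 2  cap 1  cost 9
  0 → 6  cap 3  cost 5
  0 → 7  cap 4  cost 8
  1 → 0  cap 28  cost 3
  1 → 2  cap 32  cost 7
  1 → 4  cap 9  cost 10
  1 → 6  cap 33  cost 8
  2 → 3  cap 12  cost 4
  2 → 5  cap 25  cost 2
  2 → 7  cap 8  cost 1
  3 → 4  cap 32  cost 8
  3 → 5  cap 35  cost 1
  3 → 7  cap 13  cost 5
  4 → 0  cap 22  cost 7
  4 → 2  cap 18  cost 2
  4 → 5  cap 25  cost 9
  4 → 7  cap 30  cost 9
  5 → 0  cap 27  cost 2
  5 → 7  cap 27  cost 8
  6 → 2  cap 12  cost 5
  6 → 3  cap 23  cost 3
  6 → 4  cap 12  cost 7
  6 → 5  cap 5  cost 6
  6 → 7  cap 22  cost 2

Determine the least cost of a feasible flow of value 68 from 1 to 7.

shortest-cost path #1: 1→2→7 push 8 @ unit cost 8 (adds 64)
shortest-cost path #2: 1→6→7 push 22 @ unit cost 10 (adds 220)
shortest-cost path #3: 1→0→7 push 4 @ unit cost 11 (adds 44)
shortest-cost path #4: 1→2→3→7 push 12 @ unit cost 16 (adds 192)
shortest-cost path #5: 1→6→3→7 push 1 @ unit cost 16 (adds 16)
shortest-cost path #6: 1→2→5→7 push 12 @ unit cost 17 (adds 204)
shortest-cost path #7: 1→6→3→2→5→7 push 9 @ unit cost 17 (adds 153)
total cost = 893

Minimum cost for 68 units: 893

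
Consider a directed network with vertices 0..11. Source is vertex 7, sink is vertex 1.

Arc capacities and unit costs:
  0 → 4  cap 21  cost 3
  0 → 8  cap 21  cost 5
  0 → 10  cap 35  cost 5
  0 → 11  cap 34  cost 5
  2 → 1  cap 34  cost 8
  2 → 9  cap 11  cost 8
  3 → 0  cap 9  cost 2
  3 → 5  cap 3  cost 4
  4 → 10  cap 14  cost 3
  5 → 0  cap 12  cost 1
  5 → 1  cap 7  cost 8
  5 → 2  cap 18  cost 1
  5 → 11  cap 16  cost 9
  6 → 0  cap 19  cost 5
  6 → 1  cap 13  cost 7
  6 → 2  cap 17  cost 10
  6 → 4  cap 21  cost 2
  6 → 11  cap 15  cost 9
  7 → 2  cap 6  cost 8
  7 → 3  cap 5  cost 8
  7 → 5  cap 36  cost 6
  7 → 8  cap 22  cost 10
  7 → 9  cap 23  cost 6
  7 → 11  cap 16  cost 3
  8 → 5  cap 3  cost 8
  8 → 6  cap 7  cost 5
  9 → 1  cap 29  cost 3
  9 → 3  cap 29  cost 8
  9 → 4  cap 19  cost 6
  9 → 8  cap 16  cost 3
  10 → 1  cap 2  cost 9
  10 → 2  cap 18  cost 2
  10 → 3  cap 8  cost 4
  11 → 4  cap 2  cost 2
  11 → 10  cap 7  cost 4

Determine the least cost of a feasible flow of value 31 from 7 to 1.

shortest-cost path #1: 7→9→1 push 23 @ unit cost 9 (adds 207)
shortest-cost path #2: 7→5→1 push 7 @ unit cost 14 (adds 98)
shortest-cost path #3: 7→5→2→1 push 1 @ unit cost 15 (adds 15)
total cost = 320

Minimum cost for 31 units: 320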